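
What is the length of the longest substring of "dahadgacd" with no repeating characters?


Input: "dahadgacd"
Sliding window (track last position of each char):
  Position 0 ('d'): window [0,0] length 1 -- new best
  Position 1 ('a'): window [0,1] length 2 -- new best
  Position 2 ('h'): window [0,2] length 3 -- new best
  Position 3 ('a'): repeat (last at 1), move window start to 2
  Position 3 ('a'): window [2,3] length 2
  Position 4 ('d'): window [2,4] length 3
  Position 5 ('g'): window [2,5] length 4 -- new best
  Position 6 ('a'): repeat (last at 3), move window start to 4
  Position 6 ('a'): window [4,6] length 3
  Position 7 ('c'): window [4,7] length 4
  Position 8 ('d'): repeat (last at 4), move window start to 5
  Position 8 ('d'): window [5,8] length 4
Longest substring with no repeats: "hadg" with length 4

4


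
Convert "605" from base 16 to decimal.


Input: "605" in base 16
Positional expansion:
  Digit '6' (value 6) x 16^2 = 1536
  Digit '0' (value 0) x 16^1 = 0
  Digit '5' (value 5) x 16^0 = 5
Sum = 1541

1541


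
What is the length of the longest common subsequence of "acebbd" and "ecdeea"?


LCS of "acebbd" and "ecdeea"
DP table:
           e    c    d    e    e    a
      0    0    0    0    0    0    0
  a   0    0    0    0    0    0    1
  c   0    0    1    1    1    1    1
  e   0    1    1    1    2    2    2
  b   0    1    1    1    2    2    2
  b   0    1    1    1    2    2    2
  d   0    1    1    2    2    2    2
LCS length = dp[6][6] = 2

2


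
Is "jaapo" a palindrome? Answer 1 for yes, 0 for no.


Input: jaapo
Reversed: opaaj
  Compare pos 0 ('j') with pos 4 ('o'): MISMATCH
  Compare pos 1 ('a') with pos 3 ('p'): MISMATCH
Result: not a palindrome

0


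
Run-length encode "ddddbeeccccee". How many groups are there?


Input: ddddbeeccccee
Scanning for consecutive runs:
  Group 1: 'd' x 4 (positions 0-3)
  Group 2: 'b' x 1 (positions 4-4)
  Group 3: 'e' x 2 (positions 5-6)
  Group 4: 'c' x 4 (positions 7-10)
  Group 5: 'e' x 2 (positions 11-12)
Total groups: 5

5


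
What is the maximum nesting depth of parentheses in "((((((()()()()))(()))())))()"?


Input: "((((((()()()()))(()))())))()"
Tracking depth:
  Position 0 '(': depth becomes 1
  Position 1 '(': depth becomes 2
  Position 2 '(': depth becomes 3
  Position 3 '(': depth becomes 4
  Position 4 '(': depth becomes 5
  Position 5 '(': depth becomes 6
  Position 6 '(': depth becomes 7
  Position 7 ')': depth becomes 6
  Position 8 '(': depth becomes 7
  Position 9 ')': depth becomes 6
  Position 10 '(': depth becomes 7
  Position 11 ')': depth becomes 6
  Position 12 '(': depth becomes 7
  Position 13 ')': depth becomes 6
  Position 14 ')': depth becomes 5
  Position 15 ')': depth becomes 4
  Position 16 '(': depth becomes 5
  Position 17 '(': depth becomes 6
  Position 18 ')': depth becomes 5
  Position 19 ')': depth becomes 4
  Position 20 ')': depth becomes 3
  Position 21 '(': depth becomes 4
  Position 22 ')': depth becomes 3
  Position 23 ')': depth becomes 2
  Position 24 ')': depth becomes 1
  Position 25 ')': depth becomes 0
  Position 26 '(': depth becomes 1
  Position 27 ')': depth becomes 0
Maximum depth reached: 7

7


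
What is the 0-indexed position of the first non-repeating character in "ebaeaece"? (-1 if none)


Input: ebaeaece
Character frequencies:
  'a': 2
  'b': 1
  'c': 1
  'e': 4
Scanning left to right for freq == 1:
  Position 0 ('e'): freq=4, skip
  Position 1 ('b'): unique! => answer = 1

1


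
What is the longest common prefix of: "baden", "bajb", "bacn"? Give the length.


Words: baden, bajb, bacn
  Position 0: all 'b' => match
  Position 1: all 'a' => match
  Position 2: ('d', 'j', 'c') => mismatch, stop
LCP = "ba" (length 2)

2


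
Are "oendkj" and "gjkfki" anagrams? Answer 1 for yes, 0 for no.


Strings: "oendkj", "gjkfki"
Sorted first:  dejkno
Sorted second: fgijkk
Differ at position 0: 'd' vs 'f' => not anagrams

0


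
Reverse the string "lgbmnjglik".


Input: lgbmnjglik
Reading characters right to left:
  Position 9: 'k'
  Position 8: 'i'
  Position 7: 'l'
  Position 6: 'g'
  Position 5: 'j'
  Position 4: 'n'
  Position 3: 'm'
  Position 2: 'b'
  Position 1: 'g'
  Position 0: 'l'
Reversed: kilgjnmbgl

kilgjnmbgl


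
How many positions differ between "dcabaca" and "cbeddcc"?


Comparing "dcabaca" and "cbeddcc" position by position:
  Position 0: 'd' vs 'c' => DIFFER
  Position 1: 'c' vs 'b' => DIFFER
  Position 2: 'a' vs 'e' => DIFFER
  Position 3: 'b' vs 'd' => DIFFER
  Position 4: 'a' vs 'd' => DIFFER
  Position 5: 'c' vs 'c' => same
  Position 6: 'a' vs 'c' => DIFFER
Positions that differ: 6

6


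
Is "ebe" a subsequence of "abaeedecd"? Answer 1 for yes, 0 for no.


Check if "ebe" is a subsequence of "abaeedecd"
Greedy scan:
  Position 0 ('a'): no match needed
  Position 1 ('b'): no match needed
  Position 2 ('a'): no match needed
  Position 3 ('e'): matches sub[0] = 'e'
  Position 4 ('e'): no match needed
  Position 5 ('d'): no match needed
  Position 6 ('e'): no match needed
  Position 7 ('c'): no match needed
  Position 8 ('d'): no match needed
Only matched 1/3 characters => not a subsequence

0


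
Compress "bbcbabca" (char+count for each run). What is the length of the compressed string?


Input: bbcbabca
Runs:
  'b' x 2 => "b2"
  'c' x 1 => "c1"
  'b' x 1 => "b1"
  'a' x 1 => "a1"
  'b' x 1 => "b1"
  'c' x 1 => "c1"
  'a' x 1 => "a1"
Compressed: "b2c1b1a1b1c1a1"
Compressed length: 14

14


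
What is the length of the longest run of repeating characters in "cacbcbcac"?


Input: "cacbcbcac"
Scanning for longest run:
  Position 1 ('a'): new char, reset run to 1
  Position 2 ('c'): new char, reset run to 1
  Position 3 ('b'): new char, reset run to 1
  Position 4 ('c'): new char, reset run to 1
  Position 5 ('b'): new char, reset run to 1
  Position 6 ('c'): new char, reset run to 1
  Position 7 ('a'): new char, reset run to 1
  Position 8 ('c'): new char, reset run to 1
Longest run: 'c' with length 1

1


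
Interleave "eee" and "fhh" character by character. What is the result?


Interleaving "eee" and "fhh":
  Position 0: 'e' from first, 'f' from second => "ef"
  Position 1: 'e' from first, 'h' from second => "eh"
  Position 2: 'e' from first, 'h' from second => "eh"
Result: efeheh

efeheh


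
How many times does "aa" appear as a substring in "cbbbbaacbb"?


Searching for "aa" in "cbbbbaacbb"
Scanning each position:
  Position 0: "cb" => no
  Position 1: "bb" => no
  Position 2: "bb" => no
  Position 3: "bb" => no
  Position 4: "ba" => no
  Position 5: "aa" => MATCH
  Position 6: "ac" => no
  Position 7: "cb" => no
  Position 8: "bb" => no
Total occurrences: 1

1


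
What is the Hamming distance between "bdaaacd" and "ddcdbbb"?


Comparing "bdaaacd" and "ddcdbbb" position by position:
  Position 0: 'b' vs 'd' => differ
  Position 1: 'd' vs 'd' => same
  Position 2: 'a' vs 'c' => differ
  Position 3: 'a' vs 'd' => differ
  Position 4: 'a' vs 'b' => differ
  Position 5: 'c' vs 'b' => differ
  Position 6: 'd' vs 'b' => differ
Total differences (Hamming distance): 6

6


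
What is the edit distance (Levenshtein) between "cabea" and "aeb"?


Computing edit distance: "cabea" -> "aeb"
DP table:
           a    e    b
      0    1    2    3
  c   1    1    2    3
  a   2    1    2    3
  b   3    2    2    2
  e   4    3    2    3
  a   5    4    3    3
Edit distance = dp[5][3] = 3

3


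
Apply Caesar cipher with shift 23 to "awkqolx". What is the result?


Caesar cipher: shift "awkqolx" by 23
  'a' (pos 0) + 23 = pos 23 = 'x'
  'w' (pos 22) + 23 = pos 19 = 't'
  'k' (pos 10) + 23 = pos 7 = 'h'
  'q' (pos 16) + 23 = pos 13 = 'n'
  'o' (pos 14) + 23 = pos 11 = 'l'
  'l' (pos 11) + 23 = pos 8 = 'i'
  'x' (pos 23) + 23 = pos 20 = 'u'
Result: xthnliu

xthnliu


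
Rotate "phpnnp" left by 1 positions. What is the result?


Input: "phpnnp", rotate left by 1
First 1 characters: "p"
Remaining characters: "hpnnp"
Concatenate remaining + first: "hpnnp" + "p" = "hpnnpp"

hpnnpp


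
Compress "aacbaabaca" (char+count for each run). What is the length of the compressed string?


Input: aacbaabaca
Runs:
  'a' x 2 => "a2"
  'c' x 1 => "c1"
  'b' x 1 => "b1"
  'a' x 2 => "a2"
  'b' x 1 => "b1"
  'a' x 1 => "a1"
  'c' x 1 => "c1"
  'a' x 1 => "a1"
Compressed: "a2c1b1a2b1a1c1a1"
Compressed length: 16

16


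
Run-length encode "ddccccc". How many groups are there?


Input: ddccccc
Scanning for consecutive runs:
  Group 1: 'd' x 2 (positions 0-1)
  Group 2: 'c' x 5 (positions 2-6)
Total groups: 2

2


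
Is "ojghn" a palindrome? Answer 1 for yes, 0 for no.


Input: ojghn
Reversed: nhgjo
  Compare pos 0 ('o') with pos 4 ('n'): MISMATCH
  Compare pos 1 ('j') with pos 3 ('h'): MISMATCH
Result: not a palindrome

0


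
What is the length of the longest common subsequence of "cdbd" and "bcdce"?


LCS of "cdbd" and "bcdce"
DP table:
           b    c    d    c    e
      0    0    0    0    0    0
  c   0    0    1    1    1    1
  d   0    0    1    2    2    2
  b   0    1    1    2    2    2
  d   0    1    1    2    2    2
LCS length = dp[4][5] = 2

2


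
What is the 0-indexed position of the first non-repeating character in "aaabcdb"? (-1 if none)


Input: aaabcdb
Character frequencies:
  'a': 3
  'b': 2
  'c': 1
  'd': 1
Scanning left to right for freq == 1:
  Position 0 ('a'): freq=3, skip
  Position 1 ('a'): freq=3, skip
  Position 2 ('a'): freq=3, skip
  Position 3 ('b'): freq=2, skip
  Position 4 ('c'): unique! => answer = 4

4


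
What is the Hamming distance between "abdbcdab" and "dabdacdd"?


Comparing "abdbcdab" and "dabdacdd" position by position:
  Position 0: 'a' vs 'd' => differ
  Position 1: 'b' vs 'a' => differ
  Position 2: 'd' vs 'b' => differ
  Position 3: 'b' vs 'd' => differ
  Position 4: 'c' vs 'a' => differ
  Position 5: 'd' vs 'c' => differ
  Position 6: 'a' vs 'd' => differ
  Position 7: 'b' vs 'd' => differ
Total differences (Hamming distance): 8

8


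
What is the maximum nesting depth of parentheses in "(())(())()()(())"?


Input: "(())(())()()(())"
Tracking depth:
  Position 0 '(': depth becomes 1
  Position 1 '(': depth becomes 2
  Position 2 ')': depth becomes 1
  Position 3 ')': depth becomes 0
  Position 4 '(': depth becomes 1
  Position 5 '(': depth becomes 2
  Position 6 ')': depth becomes 1
  Position 7 ')': depth becomes 0
  Position 8 '(': depth becomes 1
  Position 9 ')': depth becomes 0
  Position 10 '(': depth becomes 1
  Position 11 ')': depth becomes 0
  Position 12 '(': depth becomes 1
  Position 13 '(': depth becomes 2
  Position 14 ')': depth becomes 1
  Position 15 ')': depth becomes 0
Maximum depth reached: 2

2


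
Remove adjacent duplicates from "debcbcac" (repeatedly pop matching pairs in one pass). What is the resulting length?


Input: debcbcac
Stack-based adjacent duplicate removal:
  Read 'd': push. Stack: d
  Read 'e': push. Stack: de
  Read 'b': push. Stack: deb
  Read 'c': push. Stack: debc
  Read 'b': push. Stack: debcb
  Read 'c': push. Stack: debcbc
  Read 'a': push. Stack: debcbca
  Read 'c': push. Stack: debcbcac
Final stack: "debcbcac" (length 8)

8


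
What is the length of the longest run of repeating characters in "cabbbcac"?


Input: "cabbbcac"
Scanning for longest run:
  Position 1 ('a'): new char, reset run to 1
  Position 2 ('b'): new char, reset run to 1
  Position 3 ('b'): continues run of 'b', length=2
  Position 4 ('b'): continues run of 'b', length=3
  Position 5 ('c'): new char, reset run to 1
  Position 6 ('a'): new char, reset run to 1
  Position 7 ('c'): new char, reset run to 1
Longest run: 'b' with length 3

3


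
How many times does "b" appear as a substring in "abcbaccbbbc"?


Searching for "b" in "abcbaccbbbc"
Scanning each position:
  Position 0: "a" => no
  Position 1: "b" => MATCH
  Position 2: "c" => no
  Position 3: "b" => MATCH
  Position 4: "a" => no
  Position 5: "c" => no
  Position 6: "c" => no
  Position 7: "b" => MATCH
  Position 8: "b" => MATCH
  Position 9: "b" => MATCH
  Position 10: "c" => no
Total occurrences: 5

5


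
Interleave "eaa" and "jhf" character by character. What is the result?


Interleaving "eaa" and "jhf":
  Position 0: 'e' from first, 'j' from second => "ej"
  Position 1: 'a' from first, 'h' from second => "ah"
  Position 2: 'a' from first, 'f' from second => "af"
Result: ejahaf

ejahaf


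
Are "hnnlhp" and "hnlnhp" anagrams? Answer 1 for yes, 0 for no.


Strings: "hnnlhp", "hnlnhp"
Sorted first:  hhlnnp
Sorted second: hhlnnp
Sorted forms match => anagrams

1


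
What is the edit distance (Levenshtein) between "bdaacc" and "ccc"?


Computing edit distance: "bdaacc" -> "ccc"
DP table:
           c    c    c
      0    1    2    3
  b   1    1    2    3
  d   2    2    2    3
  a   3    3    3    3
  a   4    4    4    4
  c   5    4    4    4
  c   6    5    4    4
Edit distance = dp[6][3] = 4

4


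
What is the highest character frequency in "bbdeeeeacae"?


Input: bbdeeeeacae
Character counts:
  'a': 2
  'b': 2
  'c': 1
  'd': 1
  'e': 5
Maximum frequency: 5

5


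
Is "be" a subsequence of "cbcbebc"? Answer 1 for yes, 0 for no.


Check if "be" is a subsequence of "cbcbebc"
Greedy scan:
  Position 0 ('c'): no match needed
  Position 1 ('b'): matches sub[0] = 'b'
  Position 2 ('c'): no match needed
  Position 3 ('b'): no match needed
  Position 4 ('e'): matches sub[1] = 'e'
  Position 5 ('b'): no match needed
  Position 6 ('c'): no match needed
All 2 characters matched => is a subsequence

1


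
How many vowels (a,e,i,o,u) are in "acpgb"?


Input: acpgb
Checking each character:
  'a' at position 0: vowel (running total: 1)
  'c' at position 1: consonant
  'p' at position 2: consonant
  'g' at position 3: consonant
  'b' at position 4: consonant
Total vowels: 1

1


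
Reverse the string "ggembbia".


Input: ggembbia
Reading characters right to left:
  Position 7: 'a'
  Position 6: 'i'
  Position 5: 'b'
  Position 4: 'b'
  Position 3: 'm'
  Position 2: 'e'
  Position 1: 'g'
  Position 0: 'g'
Reversed: aibbmegg

aibbmegg


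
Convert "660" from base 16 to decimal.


Input: "660" in base 16
Positional expansion:
  Digit '6' (value 6) x 16^2 = 1536
  Digit '6' (value 6) x 16^1 = 96
  Digit '0' (value 0) x 16^0 = 0
Sum = 1632

1632


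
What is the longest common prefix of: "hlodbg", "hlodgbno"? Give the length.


Words: hlodbg, hlodgbno
  Position 0: all 'h' => match
  Position 1: all 'l' => match
  Position 2: all 'o' => match
  Position 3: all 'd' => match
  Position 4: ('b', 'g') => mismatch, stop
LCP = "hlod" (length 4)

4


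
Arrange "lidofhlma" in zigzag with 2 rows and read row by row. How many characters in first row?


Zigzag "lidofhlma" into 2 rows:
Placing characters:
  'l' => row 0
  'i' => row 1
  'd' => row 0
  'o' => row 1
  'f' => row 0
  'h' => row 1
  'l' => row 0
  'm' => row 1
  'a' => row 0
Rows:
  Row 0: "ldfla"
  Row 1: "iohm"
First row length: 5

5


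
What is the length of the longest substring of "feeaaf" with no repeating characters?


Input: "feeaaf"
Sliding window (track last position of each char):
  Position 0 ('f'): window [0,0] length 1 -- new best
  Position 1 ('e'): window [0,1] length 2 -- new best
  Position 2 ('e'): repeat (last at 1), move window start to 2
  Position 2 ('e'): window [2,2] length 1
  Position 3 ('a'): window [2,3] length 2
  Position 4 ('a'): repeat (last at 3), move window start to 4
  Position 4 ('a'): window [4,4] length 1
  Position 5 ('f'): window [4,5] length 2
Longest substring with no repeats: "fe" with length 2

2


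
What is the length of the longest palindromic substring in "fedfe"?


Input: "fedfe"
Checking substrings for palindromes:
  No multi-char palindromic substrings found
Longest palindromic substring: "f" with length 1

1


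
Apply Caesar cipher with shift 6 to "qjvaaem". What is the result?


Caesar cipher: shift "qjvaaem" by 6
  'q' (pos 16) + 6 = pos 22 = 'w'
  'j' (pos 9) + 6 = pos 15 = 'p'
  'v' (pos 21) + 6 = pos 1 = 'b'
  'a' (pos 0) + 6 = pos 6 = 'g'
  'a' (pos 0) + 6 = pos 6 = 'g'
  'e' (pos 4) + 6 = pos 10 = 'k'
  'm' (pos 12) + 6 = pos 18 = 's'
Result: wpbggks

wpbggks


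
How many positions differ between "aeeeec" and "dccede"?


Comparing "aeeeec" and "dccede" position by position:
  Position 0: 'a' vs 'd' => DIFFER
  Position 1: 'e' vs 'c' => DIFFER
  Position 2: 'e' vs 'c' => DIFFER
  Position 3: 'e' vs 'e' => same
  Position 4: 'e' vs 'd' => DIFFER
  Position 5: 'c' vs 'e' => DIFFER
Positions that differ: 5

5


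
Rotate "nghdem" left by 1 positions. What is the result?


Input: "nghdem", rotate left by 1
First 1 characters: "n"
Remaining characters: "ghdem"
Concatenate remaining + first: "ghdem" + "n" = "ghdemn"

ghdemn


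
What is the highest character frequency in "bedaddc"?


Input: bedaddc
Character counts:
  'a': 1
  'b': 1
  'c': 1
  'd': 3
  'e': 1
Maximum frequency: 3

3


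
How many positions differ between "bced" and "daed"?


Comparing "bced" and "daed" position by position:
  Position 0: 'b' vs 'd' => DIFFER
  Position 1: 'c' vs 'a' => DIFFER
  Position 2: 'e' vs 'e' => same
  Position 3: 'd' vs 'd' => same
Positions that differ: 2

2


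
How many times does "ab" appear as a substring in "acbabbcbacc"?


Searching for "ab" in "acbabbcbacc"
Scanning each position:
  Position 0: "ac" => no
  Position 1: "cb" => no
  Position 2: "ba" => no
  Position 3: "ab" => MATCH
  Position 4: "bb" => no
  Position 5: "bc" => no
  Position 6: "cb" => no
  Position 7: "ba" => no
  Position 8: "ac" => no
  Position 9: "cc" => no
Total occurrences: 1

1


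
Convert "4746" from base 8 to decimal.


Input: "4746" in base 8
Positional expansion:
  Digit '4' (value 4) x 8^3 = 2048
  Digit '7' (value 7) x 8^2 = 448
  Digit '4' (value 4) x 8^1 = 32
  Digit '6' (value 6) x 8^0 = 6
Sum = 2534

2534


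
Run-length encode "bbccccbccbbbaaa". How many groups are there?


Input: bbccccbccbbbaaa
Scanning for consecutive runs:
  Group 1: 'b' x 2 (positions 0-1)
  Group 2: 'c' x 4 (positions 2-5)
  Group 3: 'b' x 1 (positions 6-6)
  Group 4: 'c' x 2 (positions 7-8)
  Group 5: 'b' x 3 (positions 9-11)
  Group 6: 'a' x 3 (positions 12-14)
Total groups: 6

6


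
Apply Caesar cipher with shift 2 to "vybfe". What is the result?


Caesar cipher: shift "vybfe" by 2
  'v' (pos 21) + 2 = pos 23 = 'x'
  'y' (pos 24) + 2 = pos 0 = 'a'
  'b' (pos 1) + 2 = pos 3 = 'd'
  'f' (pos 5) + 2 = pos 7 = 'h'
  'e' (pos 4) + 2 = pos 6 = 'g'
Result: xadhg

xadhg


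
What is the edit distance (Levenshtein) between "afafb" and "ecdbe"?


Computing edit distance: "afafb" -> "ecdbe"
DP table:
           e    c    d    b    e
      0    1    2    3    4    5
  a   1    1    2    3    4    5
  f   2    2    2    3    4    5
  a   3    3    3    3    4    5
  f   4    4    4    4    4    5
  b   5    5    5    5    4    5
Edit distance = dp[5][5] = 5

5


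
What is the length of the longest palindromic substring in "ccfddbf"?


Input: "ccfddbf"
Checking substrings for palindromes:
  [0:2] "cc" (len 2) => palindrome
  [3:5] "dd" (len 2) => palindrome
Longest palindromic substring: "cc" with length 2

2


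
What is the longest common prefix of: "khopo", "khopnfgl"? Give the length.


Words: khopo, khopnfgl
  Position 0: all 'k' => match
  Position 1: all 'h' => match
  Position 2: all 'o' => match
  Position 3: all 'p' => match
  Position 4: ('o', 'n') => mismatch, stop
LCP = "khop" (length 4)

4


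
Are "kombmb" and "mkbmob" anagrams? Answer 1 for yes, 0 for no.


Strings: "kombmb", "mkbmob"
Sorted first:  bbkmmo
Sorted second: bbkmmo
Sorted forms match => anagrams

1


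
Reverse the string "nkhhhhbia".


Input: nkhhhhbia
Reading characters right to left:
  Position 8: 'a'
  Position 7: 'i'
  Position 6: 'b'
  Position 5: 'h'
  Position 4: 'h'
  Position 3: 'h'
  Position 2: 'h'
  Position 1: 'k'
  Position 0: 'n'
Reversed: aibhhhhkn

aibhhhhkn


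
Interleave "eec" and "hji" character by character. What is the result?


Interleaving "eec" and "hji":
  Position 0: 'e' from first, 'h' from second => "eh"
  Position 1: 'e' from first, 'j' from second => "ej"
  Position 2: 'c' from first, 'i' from second => "ci"
Result: ehejci

ehejci


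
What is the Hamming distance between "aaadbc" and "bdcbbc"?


Comparing "aaadbc" and "bdcbbc" position by position:
  Position 0: 'a' vs 'b' => differ
  Position 1: 'a' vs 'd' => differ
  Position 2: 'a' vs 'c' => differ
  Position 3: 'd' vs 'b' => differ
  Position 4: 'b' vs 'b' => same
  Position 5: 'c' vs 'c' => same
Total differences (Hamming distance): 4

4


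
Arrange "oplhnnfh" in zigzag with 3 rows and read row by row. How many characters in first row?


Zigzag "oplhnnfh" into 3 rows:
Placing characters:
  'o' => row 0
  'p' => row 1
  'l' => row 2
  'h' => row 1
  'n' => row 0
  'n' => row 1
  'f' => row 2
  'h' => row 1
Rows:
  Row 0: "on"
  Row 1: "phnh"
  Row 2: "lf"
First row length: 2

2


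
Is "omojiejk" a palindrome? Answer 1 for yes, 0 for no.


Input: omojiejk
Reversed: kjeijomo
  Compare pos 0 ('o') with pos 7 ('k'): MISMATCH
  Compare pos 1 ('m') with pos 6 ('j'): MISMATCH
  Compare pos 2 ('o') with pos 5 ('e'): MISMATCH
  Compare pos 3 ('j') with pos 4 ('i'): MISMATCH
Result: not a palindrome

0


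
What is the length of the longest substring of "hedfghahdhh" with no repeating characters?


Input: "hedfghahdhh"
Sliding window (track last position of each char):
  Position 0 ('h'): window [0,0] length 1 -- new best
  Position 1 ('e'): window [0,1] length 2 -- new best
  Position 2 ('d'): window [0,2] length 3 -- new best
  Position 3 ('f'): window [0,3] length 4 -- new best
  Position 4 ('g'): window [0,4] length 5 -- new best
  Position 5 ('h'): repeat (last at 0), move window start to 1
  Position 5 ('h'): window [1,5] length 5
  Position 6 ('a'): window [1,6] length 6 -- new best
  Position 7 ('h'): repeat (last at 5), move window start to 6
  Position 7 ('h'): window [6,7] length 2
  Position 8 ('d'): window [6,8] length 3
  Position 9 ('h'): repeat (last at 7), move window start to 8
  Position 9 ('h'): window [8,9] length 2
  Position 10 ('h'): repeat (last at 9), move window start to 10
  Position 10 ('h'): window [10,10] length 1
Longest substring with no repeats: "edfgha" with length 6

6


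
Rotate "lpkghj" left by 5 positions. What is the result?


Input: "lpkghj", rotate left by 5
First 5 characters: "lpkgh"
Remaining characters: "j"
Concatenate remaining + first: "j" + "lpkgh" = "jlpkgh"

jlpkgh


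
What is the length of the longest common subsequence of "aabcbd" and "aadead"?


LCS of "aabcbd" and "aadead"
DP table:
           a    a    d    e    a    d
      0    0    0    0    0    0    0
  a   0    1    1    1    1    1    1
  a   0    1    2    2    2    2    2
  b   0    1    2    2    2    2    2
  c   0    1    2    2    2    2    2
  b   0    1    2    2    2    2    2
  d   0    1    2    3    3    3    3
LCS length = dp[6][6] = 3

3


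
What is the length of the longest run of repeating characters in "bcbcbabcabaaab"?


Input: "bcbcbabcabaaab"
Scanning for longest run:
  Position 1 ('c'): new char, reset run to 1
  Position 2 ('b'): new char, reset run to 1
  Position 3 ('c'): new char, reset run to 1
  Position 4 ('b'): new char, reset run to 1
  Position 5 ('a'): new char, reset run to 1
  Position 6 ('b'): new char, reset run to 1
  Position 7 ('c'): new char, reset run to 1
  Position 8 ('a'): new char, reset run to 1
  Position 9 ('b'): new char, reset run to 1
  Position 10 ('a'): new char, reset run to 1
  Position 11 ('a'): continues run of 'a', length=2
  Position 12 ('a'): continues run of 'a', length=3
  Position 13 ('b'): new char, reset run to 1
Longest run: 'a' with length 3

3


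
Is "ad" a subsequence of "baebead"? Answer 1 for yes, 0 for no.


Check if "ad" is a subsequence of "baebead"
Greedy scan:
  Position 0 ('b'): no match needed
  Position 1 ('a'): matches sub[0] = 'a'
  Position 2 ('e'): no match needed
  Position 3 ('b'): no match needed
  Position 4 ('e'): no match needed
  Position 5 ('a'): no match needed
  Position 6 ('d'): matches sub[1] = 'd'
All 2 characters matched => is a subsequence

1


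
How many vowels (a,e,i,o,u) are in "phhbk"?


Input: phhbk
Checking each character:
  'p' at position 0: consonant
  'h' at position 1: consonant
  'h' at position 2: consonant
  'b' at position 3: consonant
  'k' at position 4: consonant
Total vowels: 0

0


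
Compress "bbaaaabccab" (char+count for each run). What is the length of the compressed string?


Input: bbaaaabccab
Runs:
  'b' x 2 => "b2"
  'a' x 4 => "a4"
  'b' x 1 => "b1"
  'c' x 2 => "c2"
  'a' x 1 => "a1"
  'b' x 1 => "b1"
Compressed: "b2a4b1c2a1b1"
Compressed length: 12

12


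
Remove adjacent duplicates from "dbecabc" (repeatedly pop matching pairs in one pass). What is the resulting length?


Input: dbecabc
Stack-based adjacent duplicate removal:
  Read 'd': push. Stack: d
  Read 'b': push. Stack: db
  Read 'e': push. Stack: dbe
  Read 'c': push. Stack: dbec
  Read 'a': push. Stack: dbeca
  Read 'b': push. Stack: dbecab
  Read 'c': push. Stack: dbecabc
Final stack: "dbecabc" (length 7)

7


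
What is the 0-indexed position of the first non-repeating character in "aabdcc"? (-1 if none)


Input: aabdcc
Character frequencies:
  'a': 2
  'b': 1
  'c': 2
  'd': 1
Scanning left to right for freq == 1:
  Position 0 ('a'): freq=2, skip
  Position 1 ('a'): freq=2, skip
  Position 2 ('b'): unique! => answer = 2

2


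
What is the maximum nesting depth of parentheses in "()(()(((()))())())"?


Input: "()(()(((()))())())"
Tracking depth:
  Position 0 '(': depth becomes 1
  Position 1 ')': depth becomes 0
  Position 2 '(': depth becomes 1
  Position 3 '(': depth becomes 2
  Position 4 ')': depth becomes 1
  Position 5 '(': depth becomes 2
  Position 6 '(': depth becomes 3
  Position 7 '(': depth becomes 4
  Position 8 '(': depth becomes 5
  Position 9 ')': depth becomes 4
  Position 10 ')': depth becomes 3
  Position 11 ')': depth becomes 2
  Position 12 '(': depth becomes 3
  Position 13 ')': depth becomes 2
  Position 14 ')': depth becomes 1
  Position 15 '(': depth becomes 2
  Position 16 ')': depth becomes 1
  Position 17 ')': depth becomes 0
Maximum depth reached: 5

5


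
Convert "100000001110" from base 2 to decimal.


Input: "100000001110" in base 2
Positional expansion:
  Digit '1' (value 1) x 2^11 = 2048
  Digit '0' (value 0) x 2^10 = 0
  Digit '0' (value 0) x 2^9 = 0
  Digit '0' (value 0) x 2^8 = 0
  Digit '0' (value 0) x 2^7 = 0
  Digit '0' (value 0) x 2^6 = 0
  Digit '0' (value 0) x 2^5 = 0
  Digit '0' (value 0) x 2^4 = 0
  Digit '1' (value 1) x 2^3 = 8
  Digit '1' (value 1) x 2^2 = 4
  Digit '1' (value 1) x 2^1 = 2
  Digit '0' (value 0) x 2^0 = 0
Sum = 2062

2062


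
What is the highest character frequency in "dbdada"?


Input: dbdada
Character counts:
  'a': 2
  'b': 1
  'd': 3
Maximum frequency: 3

3


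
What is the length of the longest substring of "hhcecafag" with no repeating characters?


Input: "hhcecafag"
Sliding window (track last position of each char):
  Position 0 ('h'): window [0,0] length 1 -- new best
  Position 1 ('h'): repeat (last at 0), move window start to 1
  Position 1 ('h'): window [1,1] length 1
  Position 2 ('c'): window [1,2] length 2 -- new best
  Position 3 ('e'): window [1,3] length 3 -- new best
  Position 4 ('c'): repeat (last at 2), move window start to 3
  Position 4 ('c'): window [3,4] length 2
  Position 5 ('a'): window [3,5] length 3
  Position 6 ('f'): window [3,6] length 4 -- new best
  Position 7 ('a'): repeat (last at 5), move window start to 6
  Position 7 ('a'): window [6,7] length 2
  Position 8 ('g'): window [6,8] length 3
Longest substring with no repeats: "ecaf" with length 4

4


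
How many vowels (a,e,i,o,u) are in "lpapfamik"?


Input: lpapfamik
Checking each character:
  'l' at position 0: consonant
  'p' at position 1: consonant
  'a' at position 2: vowel (running total: 1)
  'p' at position 3: consonant
  'f' at position 4: consonant
  'a' at position 5: vowel (running total: 2)
  'm' at position 6: consonant
  'i' at position 7: vowel (running total: 3)
  'k' at position 8: consonant
Total vowels: 3

3


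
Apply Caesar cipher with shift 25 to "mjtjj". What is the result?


Caesar cipher: shift "mjtjj" by 25
  'm' (pos 12) + 25 = pos 11 = 'l'
  'j' (pos 9) + 25 = pos 8 = 'i'
  't' (pos 19) + 25 = pos 18 = 's'
  'j' (pos 9) + 25 = pos 8 = 'i'
  'j' (pos 9) + 25 = pos 8 = 'i'
Result: lisii

lisii


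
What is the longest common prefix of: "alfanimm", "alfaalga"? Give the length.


Words: alfanimm, alfaalga
  Position 0: all 'a' => match
  Position 1: all 'l' => match
  Position 2: all 'f' => match
  Position 3: all 'a' => match
  Position 4: ('n', 'a') => mismatch, stop
LCP = "alfa" (length 4)

4


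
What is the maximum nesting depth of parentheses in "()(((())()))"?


Input: "()(((())()))"
Tracking depth:
  Position 0 '(': depth becomes 1
  Position 1 ')': depth becomes 0
  Position 2 '(': depth becomes 1
  Position 3 '(': depth becomes 2
  Position 4 '(': depth becomes 3
  Position 5 '(': depth becomes 4
  Position 6 ')': depth becomes 3
  Position 7 ')': depth becomes 2
  Position 8 '(': depth becomes 3
  Position 9 ')': depth becomes 2
  Position 10 ')': depth becomes 1
  Position 11 ')': depth becomes 0
Maximum depth reached: 4

4


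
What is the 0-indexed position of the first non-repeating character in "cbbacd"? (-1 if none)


Input: cbbacd
Character frequencies:
  'a': 1
  'b': 2
  'c': 2
  'd': 1
Scanning left to right for freq == 1:
  Position 0 ('c'): freq=2, skip
  Position 1 ('b'): freq=2, skip
  Position 2 ('b'): freq=2, skip
  Position 3 ('a'): unique! => answer = 3

3


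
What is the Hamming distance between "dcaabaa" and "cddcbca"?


Comparing "dcaabaa" and "cddcbca" position by position:
  Position 0: 'd' vs 'c' => differ
  Position 1: 'c' vs 'd' => differ
  Position 2: 'a' vs 'd' => differ
  Position 3: 'a' vs 'c' => differ
  Position 4: 'b' vs 'b' => same
  Position 5: 'a' vs 'c' => differ
  Position 6: 'a' vs 'a' => same
Total differences (Hamming distance): 5

5


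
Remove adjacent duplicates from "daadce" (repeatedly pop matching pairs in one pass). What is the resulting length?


Input: daadce
Stack-based adjacent duplicate removal:
  Read 'd': push. Stack: d
  Read 'a': push. Stack: da
  Read 'a': matches stack top 'a' => pop. Stack: d
  Read 'd': matches stack top 'd' => pop. Stack: (empty)
  Read 'c': push. Stack: c
  Read 'e': push. Stack: ce
Final stack: "ce" (length 2)

2


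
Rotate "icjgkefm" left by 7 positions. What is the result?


Input: "icjgkefm", rotate left by 7
First 7 characters: "icjgkef"
Remaining characters: "m"
Concatenate remaining + first: "m" + "icjgkef" = "micjgkef"

micjgkef


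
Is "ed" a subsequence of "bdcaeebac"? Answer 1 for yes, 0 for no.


Check if "ed" is a subsequence of "bdcaeebac"
Greedy scan:
  Position 0 ('b'): no match needed
  Position 1 ('d'): no match needed
  Position 2 ('c'): no match needed
  Position 3 ('a'): no match needed
  Position 4 ('e'): matches sub[0] = 'e'
  Position 5 ('e'): no match needed
  Position 6 ('b'): no match needed
  Position 7 ('a'): no match needed
  Position 8 ('c'): no match needed
Only matched 1/2 characters => not a subsequence

0


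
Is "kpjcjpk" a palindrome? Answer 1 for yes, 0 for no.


Input: kpjcjpk
Reversed: kpjcjpk
  Compare pos 0 ('k') with pos 6 ('k'): match
  Compare pos 1 ('p') with pos 5 ('p'): match
  Compare pos 2 ('j') with pos 4 ('j'): match
Result: palindrome

1


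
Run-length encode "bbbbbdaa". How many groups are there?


Input: bbbbbdaa
Scanning for consecutive runs:
  Group 1: 'b' x 5 (positions 0-4)
  Group 2: 'd' x 1 (positions 5-5)
  Group 3: 'a' x 2 (positions 6-7)
Total groups: 3

3


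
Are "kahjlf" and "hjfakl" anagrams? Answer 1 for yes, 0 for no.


Strings: "kahjlf", "hjfakl"
Sorted first:  afhjkl
Sorted second: afhjkl
Sorted forms match => anagrams

1


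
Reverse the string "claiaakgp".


Input: claiaakgp
Reading characters right to left:
  Position 8: 'p'
  Position 7: 'g'
  Position 6: 'k'
  Position 5: 'a'
  Position 4: 'a'
  Position 3: 'i'
  Position 2: 'a'
  Position 1: 'l'
  Position 0: 'c'
Reversed: pgkaaialc

pgkaaialc


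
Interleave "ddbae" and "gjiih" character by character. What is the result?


Interleaving "ddbae" and "gjiih":
  Position 0: 'd' from first, 'g' from second => "dg"
  Position 1: 'd' from first, 'j' from second => "dj"
  Position 2: 'b' from first, 'i' from second => "bi"
  Position 3: 'a' from first, 'i' from second => "ai"
  Position 4: 'e' from first, 'h' from second => "eh"
Result: dgdjbiaieh

dgdjbiaieh


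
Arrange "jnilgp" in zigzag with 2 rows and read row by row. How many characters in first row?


Zigzag "jnilgp" into 2 rows:
Placing characters:
  'j' => row 0
  'n' => row 1
  'i' => row 0
  'l' => row 1
  'g' => row 0
  'p' => row 1
Rows:
  Row 0: "jig"
  Row 1: "nlp"
First row length: 3

3


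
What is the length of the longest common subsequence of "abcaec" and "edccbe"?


LCS of "abcaec" and "edccbe"
DP table:
           e    d    c    c    b    e
      0    0    0    0    0    0    0
  a   0    0    0    0    0    0    0
  b   0    0    0    0    0    1    1
  c   0    0    0    1    1    1    1
  a   0    0    0    1    1    1    1
  e   0    1    1    1    1    1    2
  c   0    1    1    2    2    2    2
LCS length = dp[6][6] = 2

2


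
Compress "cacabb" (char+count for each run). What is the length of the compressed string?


Input: cacabb
Runs:
  'c' x 1 => "c1"
  'a' x 1 => "a1"
  'c' x 1 => "c1"
  'a' x 1 => "a1"
  'b' x 2 => "b2"
Compressed: "c1a1c1a1b2"
Compressed length: 10

10


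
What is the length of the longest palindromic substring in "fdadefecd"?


Input: "fdadefecd"
Checking substrings for palindromes:
  [1:4] "dad" (len 3) => palindrome
  [4:7] "efe" (len 3) => palindrome
Longest palindromic substring: "dad" with length 3

3


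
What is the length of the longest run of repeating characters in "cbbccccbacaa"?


Input: "cbbccccbacaa"
Scanning for longest run:
  Position 1 ('b'): new char, reset run to 1
  Position 2 ('b'): continues run of 'b', length=2
  Position 3 ('c'): new char, reset run to 1
  Position 4 ('c'): continues run of 'c', length=2
  Position 5 ('c'): continues run of 'c', length=3
  Position 6 ('c'): continues run of 'c', length=4
  Position 7 ('b'): new char, reset run to 1
  Position 8 ('a'): new char, reset run to 1
  Position 9 ('c'): new char, reset run to 1
  Position 10 ('a'): new char, reset run to 1
  Position 11 ('a'): continues run of 'a', length=2
Longest run: 'c' with length 4

4


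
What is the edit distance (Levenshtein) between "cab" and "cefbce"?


Computing edit distance: "cab" -> "cefbce"
DP table:
           c    e    f    b    c    e
      0    1    2    3    4    5    6
  c   1    0    1    2    3    4    5
  a   2    1    1    2    3    4    5
  b   3    2    2    2    2    3    4
Edit distance = dp[3][6] = 4

4


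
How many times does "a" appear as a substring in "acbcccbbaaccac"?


Searching for "a" in "acbcccbbaaccac"
Scanning each position:
  Position 0: "a" => MATCH
  Position 1: "c" => no
  Position 2: "b" => no
  Position 3: "c" => no
  Position 4: "c" => no
  Position 5: "c" => no
  Position 6: "b" => no
  Position 7: "b" => no
  Position 8: "a" => MATCH
  Position 9: "a" => MATCH
  Position 10: "c" => no
  Position 11: "c" => no
  Position 12: "a" => MATCH
  Position 13: "c" => no
Total occurrences: 4

4


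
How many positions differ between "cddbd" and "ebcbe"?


Comparing "cddbd" and "ebcbe" position by position:
  Position 0: 'c' vs 'e' => DIFFER
  Position 1: 'd' vs 'b' => DIFFER
  Position 2: 'd' vs 'c' => DIFFER
  Position 3: 'b' vs 'b' => same
  Position 4: 'd' vs 'e' => DIFFER
Positions that differ: 4

4


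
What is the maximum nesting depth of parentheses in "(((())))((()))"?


Input: "(((())))((()))"
Tracking depth:
  Position 0 '(': depth becomes 1
  Position 1 '(': depth becomes 2
  Position 2 '(': depth becomes 3
  Position 3 '(': depth becomes 4
  Position 4 ')': depth becomes 3
  Position 5 ')': depth becomes 2
  Position 6 ')': depth becomes 1
  Position 7 ')': depth becomes 0
  Position 8 '(': depth becomes 1
  Position 9 '(': depth becomes 2
  Position 10 '(': depth becomes 3
  Position 11 ')': depth becomes 2
  Position 12 ')': depth becomes 1
  Position 13 ')': depth becomes 0
Maximum depth reached: 4

4


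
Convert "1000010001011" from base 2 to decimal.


Input: "1000010001011" in base 2
Positional expansion:
  Digit '1' (value 1) x 2^12 = 4096
  Digit '0' (value 0) x 2^11 = 0
  Digit '0' (value 0) x 2^10 = 0
  Digit '0' (value 0) x 2^9 = 0
  Digit '0' (value 0) x 2^8 = 0
  Digit '1' (value 1) x 2^7 = 128
  Digit '0' (value 0) x 2^6 = 0
  Digit '0' (value 0) x 2^5 = 0
  Digit '0' (value 0) x 2^4 = 0
  Digit '1' (value 1) x 2^3 = 8
  Digit '0' (value 0) x 2^2 = 0
  Digit '1' (value 1) x 2^1 = 2
  Digit '1' (value 1) x 2^0 = 1
Sum = 4235

4235


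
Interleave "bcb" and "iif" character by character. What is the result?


Interleaving "bcb" and "iif":
  Position 0: 'b' from first, 'i' from second => "bi"
  Position 1: 'c' from first, 'i' from second => "ci"
  Position 2: 'b' from first, 'f' from second => "bf"
Result: bicibf

bicibf


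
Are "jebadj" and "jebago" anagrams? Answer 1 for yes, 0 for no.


Strings: "jebadj", "jebago"
Sorted first:  abdejj
Sorted second: abegjo
Differ at position 2: 'd' vs 'e' => not anagrams

0


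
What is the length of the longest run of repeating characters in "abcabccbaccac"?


Input: "abcabccbaccac"
Scanning for longest run:
  Position 1 ('b'): new char, reset run to 1
  Position 2 ('c'): new char, reset run to 1
  Position 3 ('a'): new char, reset run to 1
  Position 4 ('b'): new char, reset run to 1
  Position 5 ('c'): new char, reset run to 1
  Position 6 ('c'): continues run of 'c', length=2
  Position 7 ('b'): new char, reset run to 1
  Position 8 ('a'): new char, reset run to 1
  Position 9 ('c'): new char, reset run to 1
  Position 10 ('c'): continues run of 'c', length=2
  Position 11 ('a'): new char, reset run to 1
  Position 12 ('c'): new char, reset run to 1
Longest run: 'c' with length 2

2


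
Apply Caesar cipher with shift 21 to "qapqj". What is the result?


Caesar cipher: shift "qapqj" by 21
  'q' (pos 16) + 21 = pos 11 = 'l'
  'a' (pos 0) + 21 = pos 21 = 'v'
  'p' (pos 15) + 21 = pos 10 = 'k'
  'q' (pos 16) + 21 = pos 11 = 'l'
  'j' (pos 9) + 21 = pos 4 = 'e'
Result: lvkle

lvkle


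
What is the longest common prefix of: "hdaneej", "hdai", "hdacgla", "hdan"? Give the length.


Words: hdaneej, hdai, hdacgla, hdan
  Position 0: all 'h' => match
  Position 1: all 'd' => match
  Position 2: all 'a' => match
  Position 3: ('n', 'i', 'c', 'n') => mismatch, stop
LCP = "hda" (length 3)

3


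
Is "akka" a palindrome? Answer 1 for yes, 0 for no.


Input: akka
Reversed: akka
  Compare pos 0 ('a') with pos 3 ('a'): match
  Compare pos 1 ('k') with pos 2 ('k'): match
Result: palindrome

1


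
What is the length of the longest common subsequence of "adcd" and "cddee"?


LCS of "adcd" and "cddee"
DP table:
           c    d    d    e    e
      0    0    0    0    0    0
  a   0    0    0    0    0    0
  d   0    0    1    1    1    1
  c   0    1    1    1    1    1
  d   0    1    2    2    2    2
LCS length = dp[4][5] = 2

2


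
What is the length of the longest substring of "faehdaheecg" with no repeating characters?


Input: "faehdaheecg"
Sliding window (track last position of each char):
  Position 0 ('f'): window [0,0] length 1 -- new best
  Position 1 ('a'): window [0,1] length 2 -- new best
  Position 2 ('e'): window [0,2] length 3 -- new best
  Position 3 ('h'): window [0,3] length 4 -- new best
  Position 4 ('d'): window [0,4] length 5 -- new best
  Position 5 ('a'): repeat (last at 1), move window start to 2
  Position 5 ('a'): window [2,5] length 4
  Position 6 ('h'): repeat (last at 3), move window start to 4
  Position 6 ('h'): window [4,6] length 3
  Position 7 ('e'): window [4,7] length 4
  Position 8 ('e'): repeat (last at 7), move window start to 8
  Position 8 ('e'): window [8,8] length 1
  Position 9 ('c'): window [8,9] length 2
  Position 10 ('g'): window [8,10] length 3
Longest substring with no repeats: "faehd" with length 5

5
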